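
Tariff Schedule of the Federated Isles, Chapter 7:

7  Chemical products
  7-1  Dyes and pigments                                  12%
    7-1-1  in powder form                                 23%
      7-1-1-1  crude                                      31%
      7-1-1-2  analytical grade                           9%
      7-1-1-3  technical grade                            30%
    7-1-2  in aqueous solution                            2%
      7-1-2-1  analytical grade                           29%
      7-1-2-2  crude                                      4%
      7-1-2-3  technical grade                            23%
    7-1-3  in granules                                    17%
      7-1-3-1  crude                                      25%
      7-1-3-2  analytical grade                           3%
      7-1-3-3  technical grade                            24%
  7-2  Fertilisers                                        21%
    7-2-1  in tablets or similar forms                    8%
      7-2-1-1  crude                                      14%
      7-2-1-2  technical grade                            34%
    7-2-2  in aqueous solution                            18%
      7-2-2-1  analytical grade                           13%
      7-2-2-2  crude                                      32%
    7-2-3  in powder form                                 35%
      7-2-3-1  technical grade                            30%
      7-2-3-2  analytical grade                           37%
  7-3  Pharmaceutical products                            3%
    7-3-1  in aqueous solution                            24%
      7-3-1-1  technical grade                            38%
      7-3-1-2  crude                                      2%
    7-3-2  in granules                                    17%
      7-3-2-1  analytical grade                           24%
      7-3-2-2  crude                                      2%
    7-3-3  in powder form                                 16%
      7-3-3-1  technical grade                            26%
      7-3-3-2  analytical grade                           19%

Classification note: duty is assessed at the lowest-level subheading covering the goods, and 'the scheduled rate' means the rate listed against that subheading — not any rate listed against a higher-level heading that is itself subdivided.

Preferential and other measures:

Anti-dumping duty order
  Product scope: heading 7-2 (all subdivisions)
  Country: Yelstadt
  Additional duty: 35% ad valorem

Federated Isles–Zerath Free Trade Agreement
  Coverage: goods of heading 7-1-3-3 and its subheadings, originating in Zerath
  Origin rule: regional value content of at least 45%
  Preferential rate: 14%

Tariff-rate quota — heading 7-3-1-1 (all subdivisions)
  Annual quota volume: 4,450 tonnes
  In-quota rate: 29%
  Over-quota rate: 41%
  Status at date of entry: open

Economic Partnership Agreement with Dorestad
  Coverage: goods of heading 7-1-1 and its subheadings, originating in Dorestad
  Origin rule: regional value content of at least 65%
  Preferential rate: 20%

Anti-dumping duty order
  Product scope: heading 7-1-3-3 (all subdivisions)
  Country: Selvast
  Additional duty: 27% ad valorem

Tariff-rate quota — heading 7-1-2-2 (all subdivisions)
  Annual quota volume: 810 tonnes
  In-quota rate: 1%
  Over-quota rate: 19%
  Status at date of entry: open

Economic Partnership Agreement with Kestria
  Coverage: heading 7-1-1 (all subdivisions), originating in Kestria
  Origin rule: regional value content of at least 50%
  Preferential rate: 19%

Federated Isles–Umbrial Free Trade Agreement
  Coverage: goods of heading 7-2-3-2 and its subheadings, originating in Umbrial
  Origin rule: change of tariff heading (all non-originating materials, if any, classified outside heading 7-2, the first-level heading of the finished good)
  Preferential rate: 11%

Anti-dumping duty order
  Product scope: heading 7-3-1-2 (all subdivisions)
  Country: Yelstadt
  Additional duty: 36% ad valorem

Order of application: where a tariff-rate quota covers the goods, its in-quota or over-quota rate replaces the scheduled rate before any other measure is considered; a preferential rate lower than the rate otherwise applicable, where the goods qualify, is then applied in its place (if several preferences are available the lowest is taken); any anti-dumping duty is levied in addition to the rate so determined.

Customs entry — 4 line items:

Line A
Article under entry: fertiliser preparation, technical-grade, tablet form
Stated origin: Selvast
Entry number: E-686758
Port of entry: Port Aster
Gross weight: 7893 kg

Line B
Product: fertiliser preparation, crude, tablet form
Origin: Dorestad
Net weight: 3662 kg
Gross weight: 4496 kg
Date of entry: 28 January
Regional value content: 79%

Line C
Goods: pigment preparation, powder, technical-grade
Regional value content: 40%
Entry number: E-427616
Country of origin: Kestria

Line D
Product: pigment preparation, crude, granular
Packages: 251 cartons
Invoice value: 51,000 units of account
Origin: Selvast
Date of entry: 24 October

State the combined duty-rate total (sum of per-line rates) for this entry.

Line A: fertiliser → 7-2; tablet form → 7-2-1; technical-grade → 7-2-1-2. Scheduled 34%. No special measure applies. → 34%.
Line B: fertiliser → 7-2; tablet form → 7-2-1; crude → 7-2-1-1. Scheduled 14%. Dorestad agreement on 7-1-1: 7-2-1-1 not covered. → 14%.
Line C: pigment → 7-1; powder → 7-1-1; technical-grade → 7-1-1-3. Scheduled 30%. Kestria agreement on 7-1-1: RVC < 50%. → 30%.
Line D: pigment → 7-1; granular → 7-1-3; crude → 7-1-3-1. Scheduled 25%. No special measure applies. → 25%.
Sum: 34% + 14% + 30% + 25% = 103%.

103%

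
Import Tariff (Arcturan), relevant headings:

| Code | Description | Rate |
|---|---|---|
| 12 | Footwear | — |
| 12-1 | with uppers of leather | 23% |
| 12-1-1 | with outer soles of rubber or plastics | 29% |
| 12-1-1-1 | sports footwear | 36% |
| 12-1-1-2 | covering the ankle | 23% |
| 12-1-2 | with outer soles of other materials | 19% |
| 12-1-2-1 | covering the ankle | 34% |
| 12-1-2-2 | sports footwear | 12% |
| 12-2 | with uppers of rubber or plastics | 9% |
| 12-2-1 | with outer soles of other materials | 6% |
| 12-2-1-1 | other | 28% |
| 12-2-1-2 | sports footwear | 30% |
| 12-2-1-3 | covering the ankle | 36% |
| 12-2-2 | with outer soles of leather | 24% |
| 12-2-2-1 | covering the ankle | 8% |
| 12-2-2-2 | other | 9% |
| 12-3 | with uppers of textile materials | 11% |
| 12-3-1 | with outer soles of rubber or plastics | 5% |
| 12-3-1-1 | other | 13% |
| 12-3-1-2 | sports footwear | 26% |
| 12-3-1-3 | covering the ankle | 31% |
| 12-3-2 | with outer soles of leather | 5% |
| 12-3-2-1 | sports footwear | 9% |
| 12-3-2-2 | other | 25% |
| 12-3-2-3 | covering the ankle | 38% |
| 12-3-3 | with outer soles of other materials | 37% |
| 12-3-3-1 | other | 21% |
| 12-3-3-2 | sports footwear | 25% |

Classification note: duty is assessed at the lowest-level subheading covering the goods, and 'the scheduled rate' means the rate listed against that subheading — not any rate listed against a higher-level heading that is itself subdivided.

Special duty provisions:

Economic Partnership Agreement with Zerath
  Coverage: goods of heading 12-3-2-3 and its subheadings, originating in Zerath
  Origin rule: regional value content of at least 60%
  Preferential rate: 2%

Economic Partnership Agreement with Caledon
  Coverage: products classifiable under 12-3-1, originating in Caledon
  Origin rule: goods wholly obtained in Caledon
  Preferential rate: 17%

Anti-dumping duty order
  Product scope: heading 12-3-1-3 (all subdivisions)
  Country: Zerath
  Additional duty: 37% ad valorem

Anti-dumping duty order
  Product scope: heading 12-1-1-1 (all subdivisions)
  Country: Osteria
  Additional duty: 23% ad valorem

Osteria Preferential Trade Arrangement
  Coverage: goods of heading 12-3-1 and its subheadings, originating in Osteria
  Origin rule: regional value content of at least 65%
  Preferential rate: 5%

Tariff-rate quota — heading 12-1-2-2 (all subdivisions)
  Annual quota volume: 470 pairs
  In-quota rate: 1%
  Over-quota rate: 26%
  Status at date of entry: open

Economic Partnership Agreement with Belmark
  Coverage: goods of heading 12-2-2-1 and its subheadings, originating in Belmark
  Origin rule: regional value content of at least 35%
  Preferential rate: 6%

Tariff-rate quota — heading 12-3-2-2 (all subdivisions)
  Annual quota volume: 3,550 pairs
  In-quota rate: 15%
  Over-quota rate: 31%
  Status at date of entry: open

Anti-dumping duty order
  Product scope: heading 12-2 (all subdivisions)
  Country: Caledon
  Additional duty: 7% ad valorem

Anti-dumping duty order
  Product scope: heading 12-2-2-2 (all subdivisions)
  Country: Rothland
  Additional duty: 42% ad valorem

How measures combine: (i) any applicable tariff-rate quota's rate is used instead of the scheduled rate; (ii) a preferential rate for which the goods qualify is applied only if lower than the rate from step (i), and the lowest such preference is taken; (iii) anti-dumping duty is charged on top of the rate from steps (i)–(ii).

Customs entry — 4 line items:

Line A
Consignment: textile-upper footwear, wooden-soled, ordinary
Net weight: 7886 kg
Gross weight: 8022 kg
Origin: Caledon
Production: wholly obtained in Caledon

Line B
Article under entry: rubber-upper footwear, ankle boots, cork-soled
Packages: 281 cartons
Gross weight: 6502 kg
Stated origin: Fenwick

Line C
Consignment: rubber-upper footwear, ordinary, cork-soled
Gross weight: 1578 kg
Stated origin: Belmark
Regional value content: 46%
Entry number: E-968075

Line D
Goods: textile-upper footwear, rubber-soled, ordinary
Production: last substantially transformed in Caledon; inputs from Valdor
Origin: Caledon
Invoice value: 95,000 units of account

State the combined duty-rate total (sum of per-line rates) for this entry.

Line A: textile-upper → 12-3; wooden-soled → 12-3-3; ordinary → 12-3-3-1. Scheduled 21%. Caledon agreement on 12-3-1: 12-3-3-1 not covered. → 21%.
Line B: rubber-upper → 12-2; cork-soled → 12-2-1; ankle boots → 12-2-1-3. Scheduled 36%. No special measure applies. → 36%.
Line C: rubber-upper → 12-2; cork-soled → 12-2-1; ordinary → 12-2-1-1. Scheduled 28%. Belmark agreement on 12-2-2-1: 12-2-1-1 not covered. → 28%.
Line D: textile-upper → 12-3; rubber-soled → 12-3-1; ordinary → 12-3-1-1. Scheduled 13%. Caledon agreement on 12-3-1: not wholly obtained. → 13%.
Sum: 21% + 36% + 28% + 13% = 98%.

98%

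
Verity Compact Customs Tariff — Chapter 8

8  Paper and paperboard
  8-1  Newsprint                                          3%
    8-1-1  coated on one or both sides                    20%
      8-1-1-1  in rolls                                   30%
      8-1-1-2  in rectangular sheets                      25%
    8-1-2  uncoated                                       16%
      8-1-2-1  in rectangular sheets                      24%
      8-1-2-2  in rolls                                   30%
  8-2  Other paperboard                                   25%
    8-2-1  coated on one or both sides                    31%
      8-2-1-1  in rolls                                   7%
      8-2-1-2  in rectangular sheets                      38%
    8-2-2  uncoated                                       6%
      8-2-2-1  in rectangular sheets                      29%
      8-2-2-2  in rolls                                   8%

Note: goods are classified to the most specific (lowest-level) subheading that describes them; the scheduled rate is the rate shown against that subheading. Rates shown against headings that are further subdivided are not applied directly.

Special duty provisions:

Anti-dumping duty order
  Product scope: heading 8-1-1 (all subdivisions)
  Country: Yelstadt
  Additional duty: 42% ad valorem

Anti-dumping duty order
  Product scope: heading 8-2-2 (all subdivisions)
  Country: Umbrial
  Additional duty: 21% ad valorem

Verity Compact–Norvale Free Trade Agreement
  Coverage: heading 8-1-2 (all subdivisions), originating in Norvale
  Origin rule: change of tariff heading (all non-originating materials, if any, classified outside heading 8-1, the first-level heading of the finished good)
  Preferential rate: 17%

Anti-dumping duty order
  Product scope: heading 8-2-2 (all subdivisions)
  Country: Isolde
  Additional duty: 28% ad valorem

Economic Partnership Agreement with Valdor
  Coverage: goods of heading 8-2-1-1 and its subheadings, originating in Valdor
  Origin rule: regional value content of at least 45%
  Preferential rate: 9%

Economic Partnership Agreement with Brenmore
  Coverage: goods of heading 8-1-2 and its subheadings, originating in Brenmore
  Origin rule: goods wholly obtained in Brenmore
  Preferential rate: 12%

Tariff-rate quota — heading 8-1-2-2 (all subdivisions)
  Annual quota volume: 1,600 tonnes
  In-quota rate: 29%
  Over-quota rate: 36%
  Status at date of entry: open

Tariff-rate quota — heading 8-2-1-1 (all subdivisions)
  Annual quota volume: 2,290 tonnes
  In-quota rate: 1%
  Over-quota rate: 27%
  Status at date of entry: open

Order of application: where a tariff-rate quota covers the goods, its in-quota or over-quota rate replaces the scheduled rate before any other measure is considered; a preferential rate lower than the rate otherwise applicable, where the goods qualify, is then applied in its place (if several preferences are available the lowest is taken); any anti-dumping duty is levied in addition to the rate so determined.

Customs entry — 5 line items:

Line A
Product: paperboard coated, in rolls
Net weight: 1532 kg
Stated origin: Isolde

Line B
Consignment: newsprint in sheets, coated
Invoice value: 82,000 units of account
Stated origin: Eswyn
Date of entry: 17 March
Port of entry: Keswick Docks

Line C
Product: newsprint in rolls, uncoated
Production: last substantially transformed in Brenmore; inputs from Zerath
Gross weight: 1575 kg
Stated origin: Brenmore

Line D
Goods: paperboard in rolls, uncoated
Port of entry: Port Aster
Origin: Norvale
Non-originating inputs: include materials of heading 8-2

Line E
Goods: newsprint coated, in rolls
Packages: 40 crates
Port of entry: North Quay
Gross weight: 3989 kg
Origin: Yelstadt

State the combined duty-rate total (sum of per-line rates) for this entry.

135%

Line A: paperboard → 8-2; coated → 8-2-1; in rolls → 8-2-1-1. Scheduled 7%. quota on 8-2-1-1 open → in-quota 1%. → 1%.
Line B: newsprint → 8-1; coated → 8-1-1; in sheets → 8-1-1-2. Scheduled 25%. No special measure applies. → 25%.
Line C: newsprint → 8-1; uncoated → 8-1-2; in rolls → 8-1-2-2. Scheduled 30%. quota on 8-1-2-2 open → in-quota 29%; Brenmore agreement on 8-1-2: not wholly obtained. → 29%.
Line D: paperboard → 8-2; uncoated → 8-2-2; in rolls → 8-2-2-2. Scheduled 8%. Norvale agreement on 8-1-2: 8-2-2-2 not covered. → 8%.
Line E: newsprint → 8-1; coated → 8-1-1; in rolls → 8-1-1-1. Scheduled 30%. anti-dumping (Yelstadt, 8-1-1): +42%; total 30% + 42% = 72%. → 72%.
Sum: 1% + 25% + 29% + 8% + 72% = 135%.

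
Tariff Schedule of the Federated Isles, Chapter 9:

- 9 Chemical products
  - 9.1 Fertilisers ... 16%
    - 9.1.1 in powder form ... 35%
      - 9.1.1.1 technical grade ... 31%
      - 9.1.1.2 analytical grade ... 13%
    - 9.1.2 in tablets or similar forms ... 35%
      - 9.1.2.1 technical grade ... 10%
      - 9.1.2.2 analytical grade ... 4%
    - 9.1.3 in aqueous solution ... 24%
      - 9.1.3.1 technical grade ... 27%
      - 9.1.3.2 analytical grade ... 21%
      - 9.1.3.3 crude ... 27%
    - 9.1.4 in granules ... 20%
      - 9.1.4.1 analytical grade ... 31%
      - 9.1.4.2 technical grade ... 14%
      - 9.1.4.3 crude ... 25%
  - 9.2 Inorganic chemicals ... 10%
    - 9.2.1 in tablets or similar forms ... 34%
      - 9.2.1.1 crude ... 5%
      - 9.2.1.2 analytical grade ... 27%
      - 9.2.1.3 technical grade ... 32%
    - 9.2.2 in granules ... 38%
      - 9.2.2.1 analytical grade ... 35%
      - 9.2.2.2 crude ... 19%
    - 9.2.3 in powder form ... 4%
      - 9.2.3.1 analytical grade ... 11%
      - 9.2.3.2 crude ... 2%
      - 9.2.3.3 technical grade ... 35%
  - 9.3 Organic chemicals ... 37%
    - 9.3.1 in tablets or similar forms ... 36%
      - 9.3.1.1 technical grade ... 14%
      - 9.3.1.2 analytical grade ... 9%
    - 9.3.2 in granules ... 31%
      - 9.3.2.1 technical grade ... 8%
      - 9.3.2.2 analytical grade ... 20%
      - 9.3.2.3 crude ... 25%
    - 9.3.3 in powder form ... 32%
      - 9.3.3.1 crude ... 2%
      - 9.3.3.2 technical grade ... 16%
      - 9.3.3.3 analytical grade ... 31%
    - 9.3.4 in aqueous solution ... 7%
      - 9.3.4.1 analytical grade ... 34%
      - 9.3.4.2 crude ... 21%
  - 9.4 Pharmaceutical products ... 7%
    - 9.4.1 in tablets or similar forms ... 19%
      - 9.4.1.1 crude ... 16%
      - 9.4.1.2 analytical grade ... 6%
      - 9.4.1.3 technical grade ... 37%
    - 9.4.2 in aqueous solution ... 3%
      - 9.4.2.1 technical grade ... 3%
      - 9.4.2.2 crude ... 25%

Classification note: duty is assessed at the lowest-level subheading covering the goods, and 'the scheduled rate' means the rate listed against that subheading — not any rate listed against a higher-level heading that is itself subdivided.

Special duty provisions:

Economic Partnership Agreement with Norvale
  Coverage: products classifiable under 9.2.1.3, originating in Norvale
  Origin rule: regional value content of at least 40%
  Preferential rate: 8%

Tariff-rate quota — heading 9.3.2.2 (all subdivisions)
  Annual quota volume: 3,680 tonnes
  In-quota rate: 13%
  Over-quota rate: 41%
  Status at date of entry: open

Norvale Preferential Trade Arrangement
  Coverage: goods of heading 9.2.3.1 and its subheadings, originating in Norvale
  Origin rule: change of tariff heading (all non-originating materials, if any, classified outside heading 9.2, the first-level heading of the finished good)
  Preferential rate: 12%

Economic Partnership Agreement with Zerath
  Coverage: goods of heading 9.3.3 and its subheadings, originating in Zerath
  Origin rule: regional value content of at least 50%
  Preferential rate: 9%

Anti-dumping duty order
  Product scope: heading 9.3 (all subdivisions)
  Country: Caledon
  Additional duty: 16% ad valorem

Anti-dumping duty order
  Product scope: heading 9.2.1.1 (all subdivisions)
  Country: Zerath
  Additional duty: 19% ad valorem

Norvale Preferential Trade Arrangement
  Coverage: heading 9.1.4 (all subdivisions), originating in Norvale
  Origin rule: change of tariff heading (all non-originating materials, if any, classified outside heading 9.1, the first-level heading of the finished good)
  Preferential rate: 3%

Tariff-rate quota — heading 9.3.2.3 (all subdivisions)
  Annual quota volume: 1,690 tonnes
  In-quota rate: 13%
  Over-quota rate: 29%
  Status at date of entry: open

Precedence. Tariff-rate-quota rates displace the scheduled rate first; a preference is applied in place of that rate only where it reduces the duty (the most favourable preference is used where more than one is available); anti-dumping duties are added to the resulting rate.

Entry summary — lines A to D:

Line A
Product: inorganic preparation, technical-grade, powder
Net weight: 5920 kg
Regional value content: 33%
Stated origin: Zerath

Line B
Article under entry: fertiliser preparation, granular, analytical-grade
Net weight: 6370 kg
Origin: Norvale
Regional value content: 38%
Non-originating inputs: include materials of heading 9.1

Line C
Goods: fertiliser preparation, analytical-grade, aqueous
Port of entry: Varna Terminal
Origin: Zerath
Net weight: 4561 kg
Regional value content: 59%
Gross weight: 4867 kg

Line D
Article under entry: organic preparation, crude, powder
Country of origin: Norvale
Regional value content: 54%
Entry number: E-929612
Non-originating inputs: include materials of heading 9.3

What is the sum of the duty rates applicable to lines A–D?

89%

Line A: inorganic → 9.2; powder → 9.2.3; technical-grade → 9.2.3.3. Scheduled 35%. Zerath agreement on 9.3.3: 9.2.3.3 not covered. → 35%.
Line B: fertiliser → 9.1; granular → 9.1.4; analytical-grade → 9.1.4.1. Scheduled 31%. Norvale agreement on 9.2.1.3: 9.1.4.1 not covered; Norvale agreement on 9.2.3.1: 9.1.4.1 not covered; Norvale agreement on 9.1.4: CTH not met. → 31%.
Line C: fertiliser → 9.1; aqueous → 9.1.3; analytical-grade → 9.1.3.2. Scheduled 21%. Zerath agreement on 9.3.3: 9.1.3.2 not covered. → 21%.
Line D: organic → 9.3; powder → 9.3.3; crude → 9.3.3.1. Scheduled 2%. Norvale agreement on 9.2.1.3: 9.3.3.1 not covered; Norvale agreement on 9.2.3.1: 9.3.3.1 not covered; Norvale agreement on 9.1.4: 9.3.3.1 not covered. → 2%.
Sum: 35% + 31% + 21% + 2% = 89%.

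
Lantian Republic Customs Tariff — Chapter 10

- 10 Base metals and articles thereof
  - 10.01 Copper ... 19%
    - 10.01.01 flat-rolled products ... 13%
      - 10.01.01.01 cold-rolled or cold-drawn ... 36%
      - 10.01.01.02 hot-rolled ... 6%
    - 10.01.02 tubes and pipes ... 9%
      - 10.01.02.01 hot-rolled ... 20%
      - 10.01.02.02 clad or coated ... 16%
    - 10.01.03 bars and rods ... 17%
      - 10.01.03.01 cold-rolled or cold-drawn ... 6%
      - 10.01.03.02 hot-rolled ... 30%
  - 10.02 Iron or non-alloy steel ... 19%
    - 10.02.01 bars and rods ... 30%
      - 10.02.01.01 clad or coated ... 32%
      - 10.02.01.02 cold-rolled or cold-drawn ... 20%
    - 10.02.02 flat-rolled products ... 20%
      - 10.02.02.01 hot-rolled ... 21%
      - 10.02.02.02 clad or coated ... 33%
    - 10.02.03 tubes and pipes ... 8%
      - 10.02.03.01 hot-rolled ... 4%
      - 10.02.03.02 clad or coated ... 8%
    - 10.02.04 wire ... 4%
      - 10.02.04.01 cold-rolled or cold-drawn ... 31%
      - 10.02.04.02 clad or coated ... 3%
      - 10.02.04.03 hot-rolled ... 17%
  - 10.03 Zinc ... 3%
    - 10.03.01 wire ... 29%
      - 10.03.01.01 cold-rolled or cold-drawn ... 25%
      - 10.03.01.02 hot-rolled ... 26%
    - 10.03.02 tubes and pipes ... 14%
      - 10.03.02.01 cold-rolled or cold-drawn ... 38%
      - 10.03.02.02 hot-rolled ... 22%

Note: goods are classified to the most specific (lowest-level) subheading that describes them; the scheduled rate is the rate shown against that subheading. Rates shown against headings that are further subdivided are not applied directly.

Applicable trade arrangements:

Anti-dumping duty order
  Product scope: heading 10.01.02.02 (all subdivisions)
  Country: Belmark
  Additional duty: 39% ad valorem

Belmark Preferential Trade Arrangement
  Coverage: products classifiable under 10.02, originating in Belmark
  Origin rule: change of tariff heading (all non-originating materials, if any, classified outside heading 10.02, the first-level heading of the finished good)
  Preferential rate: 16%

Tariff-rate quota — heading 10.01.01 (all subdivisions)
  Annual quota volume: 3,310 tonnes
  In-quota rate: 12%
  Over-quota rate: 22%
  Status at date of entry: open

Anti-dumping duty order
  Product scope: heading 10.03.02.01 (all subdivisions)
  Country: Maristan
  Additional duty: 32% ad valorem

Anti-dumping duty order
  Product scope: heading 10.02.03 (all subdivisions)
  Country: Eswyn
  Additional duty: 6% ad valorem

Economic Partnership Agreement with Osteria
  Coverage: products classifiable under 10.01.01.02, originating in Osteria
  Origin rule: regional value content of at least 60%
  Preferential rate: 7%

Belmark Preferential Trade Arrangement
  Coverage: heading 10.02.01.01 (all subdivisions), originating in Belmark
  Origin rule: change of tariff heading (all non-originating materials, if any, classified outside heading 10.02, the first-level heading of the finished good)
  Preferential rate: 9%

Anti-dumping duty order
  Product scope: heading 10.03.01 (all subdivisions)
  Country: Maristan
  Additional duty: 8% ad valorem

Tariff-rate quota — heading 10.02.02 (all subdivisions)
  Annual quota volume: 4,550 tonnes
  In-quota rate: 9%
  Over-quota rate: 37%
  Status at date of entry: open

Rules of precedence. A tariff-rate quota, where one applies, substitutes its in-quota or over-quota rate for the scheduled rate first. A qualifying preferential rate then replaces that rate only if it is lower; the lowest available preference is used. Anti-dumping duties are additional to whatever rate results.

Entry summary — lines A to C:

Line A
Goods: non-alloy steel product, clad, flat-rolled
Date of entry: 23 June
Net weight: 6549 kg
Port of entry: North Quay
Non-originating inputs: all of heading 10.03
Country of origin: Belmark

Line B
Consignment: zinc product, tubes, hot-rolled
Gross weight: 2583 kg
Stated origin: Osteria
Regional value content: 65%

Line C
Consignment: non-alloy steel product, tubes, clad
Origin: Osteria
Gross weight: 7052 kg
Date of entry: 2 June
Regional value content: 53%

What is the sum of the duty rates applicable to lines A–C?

39%

Line A: non-alloy steel → 10.02; flat-rolled → 10.02.02; clad → 10.02.02.02. Scheduled 33%. quota on 10.02.02 open → in-quota 9%; Belmark agreement on 10.02: CTH met → 16% available; Belmark agreement on 10.02.01.01: 10.02.02.02 not covered; preference 16% not lower than 9% → no reduction. → 9%.
Line B: zinc → 10.03; tubes → 10.03.02; hot-rolled → 10.03.02.02. Scheduled 22%. Osteria agreement on 10.01.01.02: 10.03.02.02 not covered. → 22%.
Line C: non-alloy steel → 10.02; tubes → 10.02.03; clad → 10.02.03.02. Scheduled 8%. Osteria agreement on 10.01.01.02: 10.02.03.02 not covered. → 8%.
Sum: 9% + 22% + 8% = 39%.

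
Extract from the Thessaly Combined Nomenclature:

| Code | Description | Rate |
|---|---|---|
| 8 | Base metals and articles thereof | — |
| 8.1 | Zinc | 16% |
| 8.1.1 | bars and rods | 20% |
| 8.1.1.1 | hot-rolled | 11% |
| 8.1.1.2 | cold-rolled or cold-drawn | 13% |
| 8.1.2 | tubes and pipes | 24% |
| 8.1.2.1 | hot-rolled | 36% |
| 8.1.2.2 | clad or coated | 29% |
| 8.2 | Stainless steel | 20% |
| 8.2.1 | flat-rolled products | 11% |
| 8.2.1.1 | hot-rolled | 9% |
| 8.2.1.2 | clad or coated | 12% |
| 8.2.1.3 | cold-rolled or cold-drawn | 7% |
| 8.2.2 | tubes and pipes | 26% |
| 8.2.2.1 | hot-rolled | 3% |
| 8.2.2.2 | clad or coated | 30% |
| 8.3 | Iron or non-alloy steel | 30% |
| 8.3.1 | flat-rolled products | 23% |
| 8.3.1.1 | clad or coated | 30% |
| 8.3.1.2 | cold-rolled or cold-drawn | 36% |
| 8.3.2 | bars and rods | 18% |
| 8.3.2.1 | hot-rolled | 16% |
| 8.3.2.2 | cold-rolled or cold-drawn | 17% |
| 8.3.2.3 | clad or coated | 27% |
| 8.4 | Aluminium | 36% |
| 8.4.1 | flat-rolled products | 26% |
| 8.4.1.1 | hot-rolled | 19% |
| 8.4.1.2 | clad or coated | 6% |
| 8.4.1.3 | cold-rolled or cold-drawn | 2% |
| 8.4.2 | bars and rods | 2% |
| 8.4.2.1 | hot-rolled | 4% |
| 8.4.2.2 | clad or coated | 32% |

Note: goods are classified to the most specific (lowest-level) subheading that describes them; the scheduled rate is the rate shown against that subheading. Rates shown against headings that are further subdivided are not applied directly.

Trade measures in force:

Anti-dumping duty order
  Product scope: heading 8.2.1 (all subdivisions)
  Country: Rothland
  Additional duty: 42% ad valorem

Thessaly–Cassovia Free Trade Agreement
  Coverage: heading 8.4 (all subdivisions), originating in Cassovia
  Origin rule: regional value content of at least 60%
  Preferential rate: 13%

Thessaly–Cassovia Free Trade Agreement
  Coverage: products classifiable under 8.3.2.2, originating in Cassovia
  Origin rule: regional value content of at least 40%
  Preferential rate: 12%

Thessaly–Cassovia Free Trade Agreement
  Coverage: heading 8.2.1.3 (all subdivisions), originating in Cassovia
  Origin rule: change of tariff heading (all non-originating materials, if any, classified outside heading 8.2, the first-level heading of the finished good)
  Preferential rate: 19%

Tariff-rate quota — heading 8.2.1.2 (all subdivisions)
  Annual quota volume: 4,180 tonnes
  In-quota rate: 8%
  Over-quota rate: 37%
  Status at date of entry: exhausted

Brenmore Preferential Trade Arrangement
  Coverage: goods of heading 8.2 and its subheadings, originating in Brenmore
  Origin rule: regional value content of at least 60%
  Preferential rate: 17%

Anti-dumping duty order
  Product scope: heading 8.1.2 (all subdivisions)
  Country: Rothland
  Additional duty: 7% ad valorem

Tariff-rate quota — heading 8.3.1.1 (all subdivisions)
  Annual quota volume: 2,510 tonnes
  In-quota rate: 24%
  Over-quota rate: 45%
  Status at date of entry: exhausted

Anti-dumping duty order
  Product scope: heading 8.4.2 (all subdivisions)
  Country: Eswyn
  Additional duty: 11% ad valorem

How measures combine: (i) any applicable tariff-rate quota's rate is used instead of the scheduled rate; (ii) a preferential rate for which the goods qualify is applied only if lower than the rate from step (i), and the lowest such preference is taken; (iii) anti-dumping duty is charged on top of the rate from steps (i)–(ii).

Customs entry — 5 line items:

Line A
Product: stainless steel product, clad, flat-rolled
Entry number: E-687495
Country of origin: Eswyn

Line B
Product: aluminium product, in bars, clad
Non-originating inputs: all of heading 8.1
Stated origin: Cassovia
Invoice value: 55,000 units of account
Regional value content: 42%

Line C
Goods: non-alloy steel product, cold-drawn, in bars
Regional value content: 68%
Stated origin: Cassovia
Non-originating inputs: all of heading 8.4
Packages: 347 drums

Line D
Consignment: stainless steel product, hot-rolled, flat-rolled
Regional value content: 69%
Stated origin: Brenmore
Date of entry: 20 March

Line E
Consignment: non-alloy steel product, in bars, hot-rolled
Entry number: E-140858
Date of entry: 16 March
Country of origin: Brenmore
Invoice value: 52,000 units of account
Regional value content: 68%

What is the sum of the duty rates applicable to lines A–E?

Line A: stainless steel → 8.2; flat-rolled → 8.2.1; clad → 8.2.1.2. Scheduled 12%. quota on 8.2.1.2 exhausted → over-quota 37%. → 37%.
Line B: aluminium → 8.4; in bars → 8.4.2; clad → 8.4.2.2. Scheduled 32%. Cassovia agreement on 8.4: RVC < 60%; Cassovia agreement on 8.3.2.2: 8.4.2.2 not covered; Cassovia agreement on 8.2.1.3: 8.4.2.2 not covered. → 32%.
Line C: non-alloy steel → 8.3; in bars → 8.3.2; cold-drawn → 8.3.2.2. Scheduled 17%. Cassovia agreement on 8.4: 8.3.2.2 not covered; Cassovia agreement on 8.3.2.2: RVC ≥ 40% → 12% available; Cassovia agreement on 8.2.1.3: 8.3.2.2 not covered; preferential 12%. → 12%.
Line D: stainless steel → 8.2; flat-rolled → 8.2.1; hot-rolled → 8.2.1.1. Scheduled 9%. Brenmore agreement on 8.2: RVC ≥ 60% → 17% available; preference 17% not lower than 9% → no reduction. → 9%.
Line E: non-alloy steel → 8.3; in bars → 8.3.2; hot-rolled → 8.3.2.1. Scheduled 16%. Brenmore agreement on 8.2: 8.3.2.1 not covered. → 16%.
Sum: 37% + 32% + 12% + 9% + 16% = 106%.

106%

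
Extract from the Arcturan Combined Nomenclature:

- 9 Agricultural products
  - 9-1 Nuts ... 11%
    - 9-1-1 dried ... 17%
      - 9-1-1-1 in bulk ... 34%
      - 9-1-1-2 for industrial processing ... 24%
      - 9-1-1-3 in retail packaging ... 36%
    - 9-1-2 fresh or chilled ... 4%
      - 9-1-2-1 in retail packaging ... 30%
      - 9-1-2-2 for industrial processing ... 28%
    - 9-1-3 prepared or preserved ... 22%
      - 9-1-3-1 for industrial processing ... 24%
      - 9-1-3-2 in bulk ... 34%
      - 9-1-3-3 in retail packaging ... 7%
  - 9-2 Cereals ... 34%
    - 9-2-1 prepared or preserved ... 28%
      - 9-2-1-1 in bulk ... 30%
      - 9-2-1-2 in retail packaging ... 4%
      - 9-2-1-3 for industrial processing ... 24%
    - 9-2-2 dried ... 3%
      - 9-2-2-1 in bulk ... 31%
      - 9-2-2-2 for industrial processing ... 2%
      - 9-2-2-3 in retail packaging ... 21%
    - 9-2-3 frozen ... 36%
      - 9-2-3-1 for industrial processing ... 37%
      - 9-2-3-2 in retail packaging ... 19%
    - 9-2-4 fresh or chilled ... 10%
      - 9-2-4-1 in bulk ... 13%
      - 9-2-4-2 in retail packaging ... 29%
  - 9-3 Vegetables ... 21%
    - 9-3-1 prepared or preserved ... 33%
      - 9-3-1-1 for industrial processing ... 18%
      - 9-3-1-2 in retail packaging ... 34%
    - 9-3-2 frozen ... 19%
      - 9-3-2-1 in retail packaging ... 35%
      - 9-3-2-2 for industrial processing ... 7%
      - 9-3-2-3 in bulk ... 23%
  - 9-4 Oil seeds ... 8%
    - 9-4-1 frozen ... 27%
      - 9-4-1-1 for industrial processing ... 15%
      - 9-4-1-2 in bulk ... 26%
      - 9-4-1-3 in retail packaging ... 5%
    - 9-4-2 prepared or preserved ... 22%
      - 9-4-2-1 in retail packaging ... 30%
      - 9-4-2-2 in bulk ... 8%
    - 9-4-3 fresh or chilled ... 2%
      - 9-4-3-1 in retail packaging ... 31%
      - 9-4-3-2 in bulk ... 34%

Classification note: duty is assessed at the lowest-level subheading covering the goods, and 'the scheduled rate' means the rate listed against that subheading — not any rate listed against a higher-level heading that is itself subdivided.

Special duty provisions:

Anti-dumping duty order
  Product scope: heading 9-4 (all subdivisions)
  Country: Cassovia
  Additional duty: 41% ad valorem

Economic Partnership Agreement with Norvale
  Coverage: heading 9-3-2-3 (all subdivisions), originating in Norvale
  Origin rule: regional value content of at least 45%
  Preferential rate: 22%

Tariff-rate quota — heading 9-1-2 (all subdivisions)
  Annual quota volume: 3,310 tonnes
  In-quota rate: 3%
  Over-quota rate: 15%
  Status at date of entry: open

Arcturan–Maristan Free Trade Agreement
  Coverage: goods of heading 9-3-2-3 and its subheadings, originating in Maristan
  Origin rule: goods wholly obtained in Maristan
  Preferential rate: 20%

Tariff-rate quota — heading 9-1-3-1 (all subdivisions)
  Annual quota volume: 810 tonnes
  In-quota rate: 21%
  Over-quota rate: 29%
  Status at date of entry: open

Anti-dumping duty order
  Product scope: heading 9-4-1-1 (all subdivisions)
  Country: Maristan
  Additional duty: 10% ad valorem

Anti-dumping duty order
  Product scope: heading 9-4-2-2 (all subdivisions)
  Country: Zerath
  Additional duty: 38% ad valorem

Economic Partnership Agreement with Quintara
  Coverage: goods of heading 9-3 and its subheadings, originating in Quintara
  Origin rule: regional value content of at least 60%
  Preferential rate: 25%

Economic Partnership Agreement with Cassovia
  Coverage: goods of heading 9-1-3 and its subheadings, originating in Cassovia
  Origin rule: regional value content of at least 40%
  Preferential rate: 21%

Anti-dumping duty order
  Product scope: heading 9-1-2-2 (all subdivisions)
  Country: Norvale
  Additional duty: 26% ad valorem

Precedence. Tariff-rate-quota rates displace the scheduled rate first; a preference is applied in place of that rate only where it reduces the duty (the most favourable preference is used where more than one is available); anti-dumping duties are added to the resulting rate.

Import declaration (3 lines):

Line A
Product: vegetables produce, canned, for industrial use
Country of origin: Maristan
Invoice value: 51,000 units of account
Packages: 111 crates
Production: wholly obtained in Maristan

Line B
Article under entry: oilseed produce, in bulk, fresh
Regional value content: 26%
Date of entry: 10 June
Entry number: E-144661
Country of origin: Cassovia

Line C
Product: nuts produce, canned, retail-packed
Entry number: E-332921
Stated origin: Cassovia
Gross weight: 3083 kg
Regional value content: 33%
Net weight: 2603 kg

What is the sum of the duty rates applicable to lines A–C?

Line A: vegetables → 9-3; canned → 9-3-1; for industrial use → 9-3-1-1. Scheduled 18%. Maristan agreement on 9-3-2-3: 9-3-1-1 not covered. → 18%.
Line B: oilseed → 9-4; fresh → 9-4-3; in bulk → 9-4-3-2. Scheduled 34%. Cassovia agreement on 9-1-3: 9-4-3-2 not covered; anti-dumping (Cassovia, 9-4): +41%; total 34% + 41% = 75%. → 75%.
Line C: nuts → 9-1; canned → 9-1-3; retail-packed → 9-1-3-3. Scheduled 7%. Cassovia agreement on 9-1-3: RVC < 40%. → 7%.
Sum: 18% + 75% + 7% = 100%.

100%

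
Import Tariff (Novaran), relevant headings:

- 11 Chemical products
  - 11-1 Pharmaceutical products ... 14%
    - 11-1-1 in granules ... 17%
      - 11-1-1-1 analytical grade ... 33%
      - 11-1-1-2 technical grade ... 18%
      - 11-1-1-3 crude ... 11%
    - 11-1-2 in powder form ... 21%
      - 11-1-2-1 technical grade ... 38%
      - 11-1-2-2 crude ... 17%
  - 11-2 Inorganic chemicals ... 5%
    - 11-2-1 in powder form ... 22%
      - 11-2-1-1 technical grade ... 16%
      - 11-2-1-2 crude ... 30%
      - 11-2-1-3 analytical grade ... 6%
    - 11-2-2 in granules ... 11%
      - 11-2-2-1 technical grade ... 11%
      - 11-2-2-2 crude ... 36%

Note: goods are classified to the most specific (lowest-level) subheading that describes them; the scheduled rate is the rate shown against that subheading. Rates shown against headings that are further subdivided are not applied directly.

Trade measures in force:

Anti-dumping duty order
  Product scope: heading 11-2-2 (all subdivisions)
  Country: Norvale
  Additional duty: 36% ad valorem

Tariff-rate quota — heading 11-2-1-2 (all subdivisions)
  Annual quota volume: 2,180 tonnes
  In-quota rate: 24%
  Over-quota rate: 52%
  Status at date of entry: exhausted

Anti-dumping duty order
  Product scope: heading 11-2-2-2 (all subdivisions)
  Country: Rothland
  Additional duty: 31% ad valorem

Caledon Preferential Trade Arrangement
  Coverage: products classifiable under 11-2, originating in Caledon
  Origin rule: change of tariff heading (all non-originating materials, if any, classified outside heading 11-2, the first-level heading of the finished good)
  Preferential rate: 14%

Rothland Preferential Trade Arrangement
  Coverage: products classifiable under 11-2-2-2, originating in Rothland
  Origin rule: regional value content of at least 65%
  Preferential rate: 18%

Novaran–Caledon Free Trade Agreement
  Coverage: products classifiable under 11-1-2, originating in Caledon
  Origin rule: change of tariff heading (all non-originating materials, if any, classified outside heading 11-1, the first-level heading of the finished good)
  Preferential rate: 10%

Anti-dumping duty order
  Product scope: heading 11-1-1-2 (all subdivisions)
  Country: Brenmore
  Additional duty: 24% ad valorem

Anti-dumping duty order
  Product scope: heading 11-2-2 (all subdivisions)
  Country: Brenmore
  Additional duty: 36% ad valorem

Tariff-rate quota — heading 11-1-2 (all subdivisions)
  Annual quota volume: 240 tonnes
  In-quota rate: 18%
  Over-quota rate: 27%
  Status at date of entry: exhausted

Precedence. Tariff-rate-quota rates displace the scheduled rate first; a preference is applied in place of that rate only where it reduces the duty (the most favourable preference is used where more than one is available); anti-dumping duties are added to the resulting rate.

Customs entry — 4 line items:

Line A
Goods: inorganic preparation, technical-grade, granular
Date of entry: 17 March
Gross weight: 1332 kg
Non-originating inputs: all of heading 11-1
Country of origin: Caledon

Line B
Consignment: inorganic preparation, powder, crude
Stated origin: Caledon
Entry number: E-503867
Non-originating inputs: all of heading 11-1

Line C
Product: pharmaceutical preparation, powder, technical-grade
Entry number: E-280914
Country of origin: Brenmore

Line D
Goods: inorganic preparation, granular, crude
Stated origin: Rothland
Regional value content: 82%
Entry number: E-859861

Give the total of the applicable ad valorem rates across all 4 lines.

Line A: inorganic → 11-2; granular → 11-2-2; technical-grade → 11-2-2-1. Scheduled 11%. Caledon agreement on 11-2: CTH met → 14% available; Caledon agreement on 11-1-2: 11-2-2-1 not covered; preference 14% not lower than 11% → no reduction. → 11%.
Line B: inorganic → 11-2; powder → 11-2-1; crude → 11-2-1-2. Scheduled 30%. quota on 11-2-1-2 exhausted → over-quota 52%; Caledon agreement on 11-2: CTH met → 14% available; Caledon agreement on 11-1-2: 11-2-1-2 not covered; preferential 14%. → 14%.
Line C: pharmaceutical → 11-1; powder → 11-1-2; technical-grade → 11-1-2-1. Scheduled 38%. quota on 11-1-2 exhausted → over-quota 27%. → 27%.
Line D: inorganic → 11-2; granular → 11-2-2; crude → 11-2-2-2. Scheduled 36%. Rothland agreement on 11-2-2-2: RVC ≥ 65% → 18% available; preferential 18%; anti-dumping (Rothland, 11-2-2-2): +31%; total 18% + 31% = 49%. → 49%.
Sum: 11% + 14% + 27% + 49% = 101%.

101%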